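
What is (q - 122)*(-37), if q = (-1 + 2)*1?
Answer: 4477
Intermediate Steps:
q = 1 (q = 1*1 = 1)
(q - 122)*(-37) = (1 - 122)*(-37) = -121*(-37) = 4477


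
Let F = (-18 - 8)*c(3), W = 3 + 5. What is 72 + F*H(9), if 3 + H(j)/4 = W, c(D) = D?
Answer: -1488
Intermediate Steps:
W = 8
H(j) = 20 (H(j) = -12 + 4*8 = -12 + 32 = 20)
F = -78 (F = (-18 - 8)*3 = -26*3 = -78)
72 + F*H(9) = 72 - 78*20 = 72 - 1560 = -1488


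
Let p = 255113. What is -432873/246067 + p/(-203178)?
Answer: -150725160965/49995400926 ≈ -3.0148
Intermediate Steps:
-432873/246067 + p/(-203178) = -432873/246067 + 255113/(-203178) = -432873*1/246067 + 255113*(-1/203178) = -432873/246067 - 255113/203178 = -150725160965/49995400926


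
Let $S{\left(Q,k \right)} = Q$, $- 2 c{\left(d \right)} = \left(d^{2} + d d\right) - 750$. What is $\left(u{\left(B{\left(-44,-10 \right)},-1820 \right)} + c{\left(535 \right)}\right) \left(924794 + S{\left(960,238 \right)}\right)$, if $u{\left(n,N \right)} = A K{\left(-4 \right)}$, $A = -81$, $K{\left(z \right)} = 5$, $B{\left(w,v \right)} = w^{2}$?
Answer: $-265001711270$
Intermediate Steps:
$c{\left(d \right)} = 375 - d^{2}$ ($c{\left(d \right)} = - \frac{\left(d^{2} + d d\right) - 750}{2} = - \frac{\left(d^{2} + d^{2}\right) - 750}{2} = - \frac{2 d^{2} - 750}{2} = - \frac{-750 + 2 d^{2}}{2} = 375 - d^{2}$)
$u{\left(n,N \right)} = -405$ ($u{\left(n,N \right)} = \left(-81\right) 5 = -405$)
$\left(u{\left(B{\left(-44,-10 \right)},-1820 \right)} + c{\left(535 \right)}\right) \left(924794 + S{\left(960,238 \right)}\right) = \left(-405 + \left(375 - 535^{2}\right)\right) \left(924794 + 960\right) = \left(-405 + \left(375 - 286225\right)\right) 925754 = \left(-405 - 285850\right) 925754 = \left(-286255\right) 925754 = -265001711270$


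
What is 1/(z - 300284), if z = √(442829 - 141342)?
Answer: -300284/90170179169 - √301487/90170179169 ≈ -3.3363e-6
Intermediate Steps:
z = √301487 ≈ 549.08
1/(z - 300284) = 1/(√301487 - 300284) = 1/(-300284 + √301487)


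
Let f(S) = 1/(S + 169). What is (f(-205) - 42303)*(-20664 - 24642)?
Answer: 3833161953/2 ≈ 1.9166e+9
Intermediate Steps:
f(S) = 1/(169 + S)
(f(-205) - 42303)*(-20664 - 24642) = (1/(169 - 205) - 42303)*(-20664 - 24642) = (1/(-36) - 42303)*(-45306) = (-1/36 - 42303)*(-45306) = -1522909/36*(-45306) = 3833161953/2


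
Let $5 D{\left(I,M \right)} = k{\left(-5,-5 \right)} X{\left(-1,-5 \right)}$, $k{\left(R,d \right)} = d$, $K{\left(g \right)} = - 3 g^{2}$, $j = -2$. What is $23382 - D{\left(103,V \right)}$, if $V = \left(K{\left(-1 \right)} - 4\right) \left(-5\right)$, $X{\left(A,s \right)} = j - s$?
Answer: $23385$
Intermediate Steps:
$X{\left(A,s \right)} = -2 - s$
$V = 35$ ($V = \left(- 3 \left(-1\right)^{2} - 4\right) \left(-5\right) = \left(\left(-3\right) 1 - 4\right) \left(-5\right) = \left(-3 - 4\right) \left(-5\right) = \left(-7\right) \left(-5\right) = 35$)
$D{\left(I,M \right)} = -3$ ($D{\left(I,M \right)} = \frac{\left(-5\right) \left(-2 - -5\right)}{5} = \frac{\left(-5\right) \left(-2 + 5\right)}{5} = \frac{\left(-5\right) 3}{5} = \frac{1}{5} \left(-15\right) = -3$)
$23382 - D{\left(103,V \right)} = 23382 - -3 = 23382 + 3 = 23385$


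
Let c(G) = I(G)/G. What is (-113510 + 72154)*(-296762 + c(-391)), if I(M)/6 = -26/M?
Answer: 1876291591244168/152881 ≈ 1.2273e+10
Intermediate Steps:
I(M) = -156/M (I(M) = 6*(-26/M) = -156/M)
c(G) = -156/G**2 (c(G) = (-156/G)/G = -156/G**2)
(-113510 + 72154)*(-296762 + c(-391)) = (-113510 + 72154)*(-296762 - 156/(-391)**2) = -41356*(-296762 - 156*1/152881) = -41356*(-296762 - 156/152881) = -41356*(-45369271478/152881) = 1876291591244168/152881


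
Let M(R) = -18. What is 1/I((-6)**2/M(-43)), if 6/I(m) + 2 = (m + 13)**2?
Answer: 119/6 ≈ 19.833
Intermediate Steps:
I(m) = 6/(-2 + (13 + m)**2) (I(m) = 6/(-2 + (m + 13)**2) = 6/(-2 + (13 + m)**2))
1/I((-6)**2/M(-43)) = 1/(6/(-2 + (13 + (-6)**2/(-18))**2)) = 1/(6/(-2 + (13 + 36*(-1/18))**2)) = 1/(6/(-2 + (13 - 2)**2)) = 1/(6/(-2 + 11**2)) = 1/(6/(-2 + 121)) = 1/(6/119) = 119/6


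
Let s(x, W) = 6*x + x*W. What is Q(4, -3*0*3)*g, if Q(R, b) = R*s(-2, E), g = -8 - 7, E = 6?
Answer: 1440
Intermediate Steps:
g = -15
s(x, W) = 6*x + W*x
Q(R, b) = -24*R (Q(R, b) = R*(-2*(6 + 6)) = R*(-2*12) = R*(-24) = -24*R)
Q(4, -3*0*3)*g = -24*4*(-15) = -96*(-15) = 1440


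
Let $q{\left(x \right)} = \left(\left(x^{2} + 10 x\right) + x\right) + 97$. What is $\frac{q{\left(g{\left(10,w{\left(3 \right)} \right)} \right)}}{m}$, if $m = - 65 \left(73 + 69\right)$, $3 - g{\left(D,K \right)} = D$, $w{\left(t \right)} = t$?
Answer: $- \frac{69}{9230} \approx -0.0074756$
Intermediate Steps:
$g{\left(D,K \right)} = 3 - D$
$q{\left(x \right)} = 97 + x^{2} + 11 x$ ($q{\left(x \right)} = \left(x^{2} + 11 x\right) + 97 = 97 + x^{2} + 11 x$)
$m = -9230$ ($m = \left(-65\right) 142 = -9230$)
$\frac{q{\left(g{\left(10,w{\left(3 \right)} \right)} \right)}}{m} = \frac{97 + \left(3 - 10\right)^{2} + 11 \left(3 - 10\right)}{-9230} = \left(97 + \left(3 - 10\right)^{2} + 11 \left(3 - 10\right)\right) \left(- \frac{1}{9230}\right) = \left(97 + \left(-7\right)^{2} + 11 \left(-7\right)\right) \left(- \frac{1}{9230}\right) = \left(97 + 49 - 77\right) \left(- \frac{1}{9230}\right) = 69 \left(- \frac{1}{9230}\right) = - \frac{69}{9230}$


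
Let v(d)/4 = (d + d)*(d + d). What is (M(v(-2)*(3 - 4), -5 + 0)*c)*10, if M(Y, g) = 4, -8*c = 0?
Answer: 0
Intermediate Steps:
v(d) = 16*d² (v(d) = 4*((d + d)*(d + d)) = 4*((2*d)*(2*d)) = 4*(4*d²) = 16*d²)
c = 0 (c = -⅛*0 = 0)
(M(v(-2)*(3 - 4), -5 + 0)*c)*10 = (4*0)*10 = 0*10 = 0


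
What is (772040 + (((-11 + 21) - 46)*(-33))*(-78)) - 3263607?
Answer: -2584231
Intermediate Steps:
(772040 + (((-11 + 21) - 46)*(-33))*(-78)) - 3263607 = (772040 + ((10 - 46)*(-33))*(-78)) - 3263607 = (772040 - 36*(-33)*(-78)) - 3263607 = (772040 + 1188*(-78)) - 3263607 = (772040 - 92664) - 3263607 = 679376 - 3263607 = -2584231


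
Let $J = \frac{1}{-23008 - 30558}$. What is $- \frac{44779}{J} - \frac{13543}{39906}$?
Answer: $\frac{95719805146541}{39906} \approx 2.3986 \cdot 10^{9}$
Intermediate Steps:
$J = - \frac{1}{53566}$ ($J = \frac{1}{-53566} = - \frac{1}{53566} \approx -1.8669 \cdot 10^{-5}$)
$- \frac{44779}{J} - \frac{13543}{39906} = - \frac{44779}{- \frac{1}{53566}} - \frac{13543}{39906} = \left(-44779\right) \left(-53566\right) - \frac{13543}{39906} = 2398631914 - \frac{13543}{39906} = \frac{95719805146541}{39906}$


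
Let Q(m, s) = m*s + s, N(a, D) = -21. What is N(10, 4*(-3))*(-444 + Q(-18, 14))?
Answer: 14322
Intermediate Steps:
Q(m, s) = s + m*s
N(10, 4*(-3))*(-444 + Q(-18, 14)) = -21*(-444 + 14*(1 - 18)) = -21*(-444 + 14*(-17)) = -21*(-444 - 238) = -21*(-682) = 14322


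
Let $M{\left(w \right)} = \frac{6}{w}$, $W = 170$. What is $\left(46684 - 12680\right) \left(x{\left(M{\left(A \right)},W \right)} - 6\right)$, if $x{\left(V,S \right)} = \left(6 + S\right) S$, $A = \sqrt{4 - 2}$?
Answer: $1017195656$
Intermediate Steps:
$A = \sqrt{2} \approx 1.4142$
$x{\left(V,S \right)} = S \left(6 + S\right)$
$\left(46684 - 12680\right) \left(x{\left(M{\left(A \right)},W \right)} - 6\right) = \left(46684 - 12680\right) \left(170 \left(6 + 170\right) - 6\right) = 34004 \left(170 \cdot 176 - 6\right) = 34004 \left(29920 - 6\right) = 34004 \cdot 29914 = 1017195656$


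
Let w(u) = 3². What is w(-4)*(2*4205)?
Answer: 75690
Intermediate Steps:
w(u) = 9
w(-4)*(2*4205) = 9*(2*4205) = 9*8410 = 75690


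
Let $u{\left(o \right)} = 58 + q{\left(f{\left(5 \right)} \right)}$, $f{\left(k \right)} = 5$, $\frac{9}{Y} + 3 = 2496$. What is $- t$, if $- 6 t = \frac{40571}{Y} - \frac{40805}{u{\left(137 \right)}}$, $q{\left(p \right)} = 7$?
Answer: $\frac{73044005}{39} \approx 1.8729 \cdot 10^{6}$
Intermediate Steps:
$Y = \frac{1}{277}$ ($Y = \frac{9}{-3 + 2496} = \frac{9}{2493} = 9 \cdot \frac{1}{2493} = \frac{1}{277} \approx 0.0036101$)
$u{\left(o \right)} = 65$ ($u{\left(o \right)} = 58 + 7 = 65$)
$t = - \frac{73044005}{39}$ ($t = - \frac{40571 \frac{1}{\frac{1}{277}} - \frac{40805}{65}}{6} = - \frac{40571 \cdot 277 - \frac{8161}{13}}{6} = - \frac{11238167 - \frac{8161}{13}}{6} = \left(- \frac{1}{6}\right) \frac{146088010}{13} = - \frac{73044005}{39} \approx -1.8729 \cdot 10^{6}$)
$- t = \left(-1\right) \left(- \frac{73044005}{39}\right) = \frac{73044005}{39}$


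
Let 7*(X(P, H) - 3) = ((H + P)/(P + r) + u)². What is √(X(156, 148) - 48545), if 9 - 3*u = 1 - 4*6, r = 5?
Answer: I*√554634012590/3381 ≈ 220.27*I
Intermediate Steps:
u = 32/3 (u = 3 - (1 - 4*6)/3 = 3 - (1 - 24)/3 = 3 - ⅓*(-23) = 3 + 23/3 = 32/3 ≈ 10.667)
X(P, H) = 3 + (32/3 + (H + P)/(5 + P))²/7 (X(P, H) = 3 + ((H + P)/(P + 5) + 32/3)²/7 = 3 + ((H + P)/(5 + P) + 32/3)²/7 = 3 + (32/3 + (H + P)/(5 + P))²/7)
√(X(156, 148) - 48545) = √((3 + (160 + 3*148 + 35*156)²/(63*(5 + 156)²)) - 48545) = √((3 + (1/63)*(160 + 444 + 5460)²/161²) - 48545) = √((3 + (1/63)*(1/25921)*6064²) - 48545) = √((3 + (1/63)*(1/25921)*36772096) - 48545) = √((3 + 36772096/1633023) - 48545) = √(41671165/1633023 - 48545) = √(-79233430370/1633023) = I*√554634012590/3381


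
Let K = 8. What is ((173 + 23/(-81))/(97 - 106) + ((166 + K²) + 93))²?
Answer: 49052061529/531441 ≈ 92300.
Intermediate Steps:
((173 + 23/(-81))/(97 - 106) + ((166 + K²) + 93))² = ((173 + 23/(-81))/(97 - 106) + ((166 + 8²) + 93))² = ((173 + 23*(-1/81))/(-9) + ((166 + 64) + 93))² = ((173 - 23/81)*(-⅑) + (230 + 93))² = ((13990/81)*(-⅑) + 323)² = (-13990/729 + 323)² = (221477/729)² = 49052061529/531441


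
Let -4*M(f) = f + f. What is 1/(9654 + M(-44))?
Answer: 1/9676 ≈ 0.00010335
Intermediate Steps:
M(f) = -f/2 (M(f) = -(f + f)/4 = -f/2)
1/(9654 + M(-44)) = 1/(9654 - 1/2*(-44)) = 1/(9654 + 22) = 1/9676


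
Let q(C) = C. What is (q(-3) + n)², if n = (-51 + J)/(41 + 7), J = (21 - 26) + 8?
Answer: 16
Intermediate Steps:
J = 3 (J = -5 + 8 = 3)
n = -1 (n = (-51 + 3)/(41 + 7) = -48/48 = -48*1/48 = -1)
(q(-3) + n)² = (-3 - 1)² = (-4)² = 16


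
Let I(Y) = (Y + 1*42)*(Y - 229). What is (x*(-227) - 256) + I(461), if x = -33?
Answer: 123931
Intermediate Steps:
I(Y) = (-229 + Y)*(42 + Y) (I(Y) = (Y + 42)*(-229 + Y) = (42 + Y)*(-229 + Y) = (-229 + Y)*(42 + Y))
(x*(-227) - 256) + I(461) = (-33*(-227) - 256) + (-9618 + 461² - 187*461) = (7491 - 256) + (-9618 + 212521 - 86207) = 7235 + 116696 = 123931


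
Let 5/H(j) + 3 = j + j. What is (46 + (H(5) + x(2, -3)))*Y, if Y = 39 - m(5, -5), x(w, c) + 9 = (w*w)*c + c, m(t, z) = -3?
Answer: 954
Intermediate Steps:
x(w, c) = -9 + c + c*w**2 (x(w, c) = -9 + ((w*w)*c + c) = -9 + (w**2*c + c) = -9 + (c*w**2 + c) = -9 + (c + c*w**2) = -9 + c + c*w**2)
H(j) = 5/(-3 + 2*j) (H(j) = 5/(-3 + (j + j)) = 5/(-3 + 2*j))
Y = 42 (Y = 39 - 1*(-3) = 39 + 3 = 42)
(46 + (H(5) + x(2, -3)))*Y = (46 + (5/(-3 + 2*5) + (-9 - 3 - 3*2**2)))*42 = (46 + (5/(-3 + 10) + (-9 - 3 - 3*4)))*42 = (46 + (5/7 + (-9 - 3 - 12)))*42 = (46 + (5*(1/7) - 24))*42 = (46 + (5/7 - 24))*42 = (46 - 163/7)*42 = (159/7)*42 = 954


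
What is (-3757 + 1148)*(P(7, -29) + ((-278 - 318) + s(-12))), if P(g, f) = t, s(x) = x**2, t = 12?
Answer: 1147960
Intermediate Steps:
P(g, f) = 12
(-3757 + 1148)*(P(7, -29) + ((-278 - 318) + s(-12))) = (-3757 + 1148)*(12 + ((-278 - 318) + (-12)**2)) = -2609*(12 + (-596 + 144)) = -2609*(12 - 452) = -2609*(-440) = 1147960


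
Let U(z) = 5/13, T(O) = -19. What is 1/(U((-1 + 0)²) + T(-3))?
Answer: -13/242 ≈ -0.053719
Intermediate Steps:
U(z) = 5/13 (U(z) = 5*(1/13) = 5/13)
1/(U((-1 + 0)²) + T(-3)) = 1/(5/13 - 19) = 1/(-242/13) = -13/242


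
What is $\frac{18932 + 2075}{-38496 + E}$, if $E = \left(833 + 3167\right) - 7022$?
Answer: $- \frac{21007}{41518} \approx -0.50597$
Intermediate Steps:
$E = -3022$ ($E = 4000 - 7022 = -3022$)
$\frac{18932 + 2075}{-38496 + E} = \frac{18932 + 2075}{-38496 - 3022} = \frac{21007}{-41518} = 21007 \left(- \frac{1}{41518}\right) = - \frac{21007}{41518}$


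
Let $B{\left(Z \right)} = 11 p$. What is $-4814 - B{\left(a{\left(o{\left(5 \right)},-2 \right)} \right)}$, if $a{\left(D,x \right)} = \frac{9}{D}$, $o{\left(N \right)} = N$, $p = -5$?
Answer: $-4759$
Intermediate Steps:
$B{\left(Z \right)} = -55$ ($B{\left(Z \right)} = 11 \left(-5\right) = -55$)
$-4814 - B{\left(a{\left(o{\left(5 \right)},-2 \right)} \right)} = -4814 - -55 = -4814 + 55 = -4759$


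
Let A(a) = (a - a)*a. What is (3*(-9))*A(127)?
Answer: 0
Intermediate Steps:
A(a) = 0 (A(a) = 0*a = 0)
(3*(-9))*A(127) = (3*(-9))*0 = -27*0 = 0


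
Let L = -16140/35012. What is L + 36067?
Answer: 315690416/8753 ≈ 36067.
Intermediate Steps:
L = -4035/8753 (L = -16140*1/35012 = -4035/8753 ≈ -0.46098)
L + 36067 = -4035/8753 + 36067 = 315690416/8753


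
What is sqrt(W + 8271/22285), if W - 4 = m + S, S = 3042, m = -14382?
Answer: I*sqrt(5629513887365)/22285 ≈ 106.47*I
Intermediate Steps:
W = -11336 (W = 4 + (-14382 + 3042) = 4 - 11340 = -11336)
sqrt(W + 8271/22285) = sqrt(-11336 + 8271/22285) = sqrt(-252614489/22285) = I*sqrt(5629513887365)/22285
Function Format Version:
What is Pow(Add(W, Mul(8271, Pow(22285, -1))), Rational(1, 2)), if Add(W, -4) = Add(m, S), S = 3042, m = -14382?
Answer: Mul(Rational(1, 22285), I, Pow(5629513887365, Rational(1, 2))) ≈ Mul(106.47, I)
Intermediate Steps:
W = -11336 (W = Add(4, Add(-14382, 3042)) = Add(4, -11340) = -11336)
Pow(Add(W, Mul(8271, Pow(22285, -1))), Rational(1, 2)) = Pow(Add(-11336, Mul(8271, Pow(22285, -1))), Rational(1, 2)) = Pow(Add(-11336, Mul(8271, Rational(1, 22285))), Rational(1, 2)) = Pow(Add(-11336, Rational(8271, 22285)), Rational(1, 2)) = Pow(Rational(-252614489, 22285), Rational(1, 2)) = Mul(Rational(1, 22285), I, Pow(5629513887365, Rational(1, 2)))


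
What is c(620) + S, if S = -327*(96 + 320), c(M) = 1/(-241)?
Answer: -32783713/241 ≈ -1.3603e+5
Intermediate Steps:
c(M) = -1/241
S = -136032 (S = -327*416 = -136032)
c(620) + S = -1/241 - 136032 = -32783713/241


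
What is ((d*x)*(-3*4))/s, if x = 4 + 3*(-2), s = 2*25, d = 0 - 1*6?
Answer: -72/25 ≈ -2.8800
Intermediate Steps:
d = -6 (d = 0 - 6 = -6)
s = 50
x = -2 (x = 4 - 6 = -2)
((d*x)*(-3*4))/s = ((-6*(-2))*(-3*4))/50 = (12*(-12))/50 = (1/50)*(-144) = -72/25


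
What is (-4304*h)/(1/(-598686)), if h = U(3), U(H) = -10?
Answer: -25767445440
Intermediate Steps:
h = -10
(-4304*h)/(1/(-598686)) = (-4304*(-10))/(1/(-598686)) = 43040/(-1/598686) = 43040*(-598686) = -25767445440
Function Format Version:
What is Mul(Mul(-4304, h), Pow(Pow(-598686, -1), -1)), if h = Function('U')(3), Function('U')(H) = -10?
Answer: -25767445440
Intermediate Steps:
h = -10
Mul(Mul(-4304, h), Pow(Pow(-598686, -1), -1)) = Mul(Mul(-4304, -10), Pow(Pow(-598686, -1), -1)) = Mul(43040, Pow(Rational(-1, 598686), -1)) = Mul(43040, -598686) = -25767445440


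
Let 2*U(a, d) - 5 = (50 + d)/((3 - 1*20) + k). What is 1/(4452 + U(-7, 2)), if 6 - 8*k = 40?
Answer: 170/757057 ≈ 0.00022455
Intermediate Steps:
k = -17/4 (k = 3/4 - 1/8*40 = 3/4 - 5 = -17/4 ≈ -4.2500)
U(a, d) = 45/34 - 2*d/85 (U(a, d) = 5/2 + ((50 + d)/((3 - 1*20) - 17/4))/2 = 5/2 + ((50 + d)/((3 - 20) - 17/4))/2 = 5/2 + ((50 + d)/(-17 - 17/4))/2 = 5/2 + ((50 + d)/(-85/4))/2 = 5/2 + ((50 + d)*(-4/85))/2 = 5/2 + (-40/17 - 4*d/85)/2 = 5/2 + (-20/17 - 2*d/85) = 45/34 - 2*d/85)
1/(4452 + U(-7, 2)) = 1/(4452 + (45/34 - 2/85*2)) = 1/(4452 + (45/34 - 4/85)) = 1/(4452 + 217/170) = 1/(757057/170) = 170/757057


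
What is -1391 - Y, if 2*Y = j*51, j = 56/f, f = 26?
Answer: -18797/13 ≈ -1445.9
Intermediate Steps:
j = 28/13 (j = 56/26 = 56*(1/26) = 28/13 ≈ 2.1538)
Y = 714/13 (Y = ((28/13)*51)/2 = (½)*(1428/13) = 714/13 ≈ 54.923)
-1391 - Y = -1391 - 1*714/13 = -1391 - 714/13 = -18797/13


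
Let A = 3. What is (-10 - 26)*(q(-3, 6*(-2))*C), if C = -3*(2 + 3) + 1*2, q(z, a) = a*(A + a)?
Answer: 50544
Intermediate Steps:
q(z, a) = a*(3 + a)
C = -13 (C = -3*5 + 2 = -15 + 2 = -13)
(-10 - 26)*(q(-3, 6*(-2))*C) = (-10 - 26)*(((6*(-2))*(3 + 6*(-2)))*(-13)) = -36*(-12*(3 - 12))*(-13) = -36*(-12*(-9))*(-13) = -3888*(-13) = -36*(-1404) = 50544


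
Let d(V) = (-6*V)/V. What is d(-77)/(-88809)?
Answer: 2/29603 ≈ 6.7561e-5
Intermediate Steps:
d(V) = -6
d(-77)/(-88809) = -6/(-88809) = -6*(-1/88809) = 2/29603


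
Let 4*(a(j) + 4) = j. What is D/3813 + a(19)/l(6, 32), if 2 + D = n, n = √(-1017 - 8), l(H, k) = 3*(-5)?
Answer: -3853/76260 + 5*I*√41/3813 ≈ -0.050525 + 0.0083964*I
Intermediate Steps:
l(H, k) = -15
a(j) = -4 + j/4
n = 5*I*√41 (n = √(-1025) = 5*I*√41 ≈ 32.016*I)
D = -2 + 5*I*√41 ≈ -2.0 + 32.016*I
D/3813 + a(19)/l(6, 32) = (-2 + 5*I*√41)/3813 + (-4 + (¼)*19)/(-15) = (-2 + 5*I*√41)*(1/3813) + (-4 + 19/4)*(-1/15) = (-2/3813 + 5*I*√41/3813) + (¾)*(-1/15) = (-2/3813 + 5*I*√41/3813) - 1/20 = -3853/76260 + 5*I*√41/3813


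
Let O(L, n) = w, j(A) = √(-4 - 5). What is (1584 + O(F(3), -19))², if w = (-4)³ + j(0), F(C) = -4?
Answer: 2310391 + 9120*I ≈ 2.3104e+6 + 9120.0*I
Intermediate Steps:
j(A) = 3*I (j(A) = √(-9) = 3*I)
w = -64 + 3*I (w = (-4)³ + 3*I = -64 + 3*I ≈ -64.0 + 3.0*I)
O(L, n) = -64 + 3*I
(1584 + O(F(3), -19))² = (1584 + (-64 + 3*I))² = (1520 + 3*I)²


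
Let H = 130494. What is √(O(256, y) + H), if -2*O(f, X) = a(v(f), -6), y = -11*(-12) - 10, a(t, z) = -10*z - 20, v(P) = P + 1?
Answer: √130474 ≈ 361.21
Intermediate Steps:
v(P) = 1 + P
a(t, z) = -20 - 10*z
y = 122 (y = 132 - 10 = 122)
O(f, X) = -20 (O(f, X) = -(-20 - 10*(-6))/2 = -(-20 + 60)/2 = -½*40 = -20)
√(O(256, y) + H) = √(-20 + 130494) = √130474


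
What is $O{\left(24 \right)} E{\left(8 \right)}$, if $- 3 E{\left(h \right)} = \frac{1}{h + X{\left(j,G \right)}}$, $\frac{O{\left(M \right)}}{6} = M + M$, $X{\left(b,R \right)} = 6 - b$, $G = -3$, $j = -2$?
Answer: $-6$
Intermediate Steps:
$O{\left(M \right)} = 12 M$ ($O{\left(M \right)} = 6 \left(M + M\right) = 6 \cdot 2 M = 12 M$)
$E{\left(h \right)} = - \frac{1}{3 \left(8 + h\right)}$ ($E{\left(h \right)} = - \frac{1}{3 \left(h + \left(6 - -2\right)\right)} = - \frac{1}{3 \left(h + \left(6 + 2\right)\right)} = - \frac{1}{3 \left(h + 8\right)} = - \frac{1}{3 \left(8 + h\right)}$)
$O{\left(24 \right)} E{\left(8 \right)} = 12 \cdot 24 \left(- \frac{1}{24 + 3 \cdot 8}\right) = 288 \left(- \frac{1}{24 + 24}\right) = 288 \left(- \frac{1}{48}\right) = -6$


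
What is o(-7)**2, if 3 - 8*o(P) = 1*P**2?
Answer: 529/16 ≈ 33.063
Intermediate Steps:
o(P) = 3/8 - P**2/8
o(-7)**2 = (3/8 - 1/8*(-7)**2)**2 = (3/8 - 1/8*49)**2 = (3/8 - 49/8)**2 = (-23/4)**2 = 529/16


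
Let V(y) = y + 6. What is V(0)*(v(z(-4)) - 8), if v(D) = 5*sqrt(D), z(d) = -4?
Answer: -48 + 60*I ≈ -48.0 + 60.0*I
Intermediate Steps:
V(y) = 6 + y
V(0)*(v(z(-4)) - 8) = (6 + 0)*(5*sqrt(-4) - 8) = 6*(5*(2*I) - 8) = 6*(10*I - 8) = 6*(-8 + 10*I) = -48 + 60*I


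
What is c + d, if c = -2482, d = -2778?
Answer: -5260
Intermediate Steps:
c + d = -2482 - 2778 = -5260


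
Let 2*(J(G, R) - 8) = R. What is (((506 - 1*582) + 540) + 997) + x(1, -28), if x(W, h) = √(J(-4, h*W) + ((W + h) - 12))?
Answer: 1461 + 3*I*√5 ≈ 1461.0 + 6.7082*I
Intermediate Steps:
J(G, R) = 8 + R/2
x(W, h) = √(-4 + W + h + W*h/2) (x(W, h) = √((8 + (h*W)/2) + ((W + h) - 12)) = √((8 + (W*h)/2) + (-12 + W + h)) = √((8 + W*h/2) + (-12 + W + h)) = √(-4 + W + h + W*h/2))
(((506 - 1*582) + 540) + 997) + x(1, -28) = (((506 - 1*582) + 540) + 997) + √(-16 + 4*1 + 4*(-28) + 2*1*(-28))/2 = (((506 - 582) + 540) + 997) + √(-16 + 4 - 112 - 56)/2 = ((-76 + 540) + 997) + √(-180)/2 = (464 + 997) + (6*I*√5)/2 = 1461 + 3*I*√5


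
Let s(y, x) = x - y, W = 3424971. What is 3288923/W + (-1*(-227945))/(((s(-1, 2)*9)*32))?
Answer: 23743837699/89671968 ≈ 264.79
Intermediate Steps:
3288923/W + (-1*(-227945))/(((s(-1, 2)*9)*32)) = 3288923/3424971 + (-1*(-227945))/((((2 - 1*(-1))*9)*32)) = 3288923*(1/3424971) + 227945/((((2 + 1)*9)*32)) = 298993/311361 + 227945/(((3*9)*32)) = 298993/311361 + 227945/((27*32)) = 298993/311361 + 227945/864 = 23743837699/89671968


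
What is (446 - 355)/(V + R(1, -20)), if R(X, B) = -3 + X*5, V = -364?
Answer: -91/362 ≈ -0.25138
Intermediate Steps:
R(X, B) = -3 + 5*X
(446 - 355)/(V + R(1, -20)) = (446 - 355)/(-364 + (-3 + 5*1)) = 91/(-364 + (-3 + 5)) = 91/(-364 + 2) = 91/(-362) = 91*(-1/362) = -91/362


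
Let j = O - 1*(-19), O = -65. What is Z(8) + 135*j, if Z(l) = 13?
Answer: -6197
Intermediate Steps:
j = -46 (j = -65 - 1*(-19) = -65 + 19 = -46)
Z(8) + 135*j = 13 + 135*(-46) = 13 - 6210 = -6197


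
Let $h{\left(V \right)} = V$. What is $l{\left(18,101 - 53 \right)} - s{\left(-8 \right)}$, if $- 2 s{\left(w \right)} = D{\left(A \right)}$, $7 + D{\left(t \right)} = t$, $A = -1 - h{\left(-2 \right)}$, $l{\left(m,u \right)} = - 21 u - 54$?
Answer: $-1065$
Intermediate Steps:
$l{\left(m,u \right)} = -54 - 21 u$
$A = 1$ ($A = -1 - -2 = -1 + 2 = 1$)
$D{\left(t \right)} = -7 + t$
$s{\left(w \right)} = 3$ ($s{\left(w \right)} = - \frac{-7 + 1}{2} = \left(- \frac{1}{2}\right) \left(-6\right) = 3$)
$l{\left(18,101 - 53 \right)} - s{\left(-8 \right)} = \left(-54 - 21 \left(101 - 53\right)\right) - 3 = \left(-54 - 1008\right) - 3 = -1062 - 3 = -1065$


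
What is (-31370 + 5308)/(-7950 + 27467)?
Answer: -26062/19517 ≈ -1.3353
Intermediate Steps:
(-31370 + 5308)/(-7950 + 27467) = -26062/19517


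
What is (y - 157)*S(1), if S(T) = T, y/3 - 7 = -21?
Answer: -199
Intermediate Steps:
y = -42 (y = 21 + 3*(-21) = 21 - 63 = -42)
(y - 157)*S(1) = (-42 - 157)*1 = -199*1 = -199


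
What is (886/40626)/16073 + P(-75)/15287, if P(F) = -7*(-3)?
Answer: 6863079970/4991065608663 ≈ 0.0013751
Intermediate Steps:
P(F) = 21
(886/40626)/16073 + P(-75)/15287 = (886/40626)/16073 + 21/15287 = (886*(1/40626))*(1/16073) + 21*(1/15287) = (443/20313)*(1/16073) + 21/15287 = 443/326490849 + 21/15287 = 6863079970/4991065608663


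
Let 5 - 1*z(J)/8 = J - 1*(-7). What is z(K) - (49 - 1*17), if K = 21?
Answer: -216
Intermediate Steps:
z(J) = -16 - 8*J (z(J) = 40 - 8*(J - 1*(-7)) = 40 - 8*(J + 7) = 40 - 8*(7 + J) = 40 + (-56 - 8*J) = -16 - 8*J)
z(K) - (49 - 1*17) = (-16 - 8*21) - (49 - 1*17) = (-16 - 168) - (49 - 17) = -184 - 1*32 = -184 - 32 = -216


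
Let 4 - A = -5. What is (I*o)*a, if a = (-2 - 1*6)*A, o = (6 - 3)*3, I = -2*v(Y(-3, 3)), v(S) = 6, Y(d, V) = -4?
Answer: 7776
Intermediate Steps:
A = 9 (A = 4 - 1*(-5) = 4 + 5 = 9)
I = -12 (I = -2*6 = -12)
o = 9 (o = 3*3 = 9)
a = -72 (a = (-2 - 1*6)*9 = (-2 - 6)*9 = -8*9 = -72)
(I*o)*a = -12*9*(-72) = -108*(-72) = 7776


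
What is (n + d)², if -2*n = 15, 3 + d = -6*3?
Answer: 3249/4 ≈ 812.25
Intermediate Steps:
d = -21 (d = -3 - 6*3 = -3 - 18 = -21)
n = -15/2 (n = -½*15 = -15/2 ≈ -7.5000)
(n + d)² = (-15/2 - 21)² = (-57/2)² = 3249/4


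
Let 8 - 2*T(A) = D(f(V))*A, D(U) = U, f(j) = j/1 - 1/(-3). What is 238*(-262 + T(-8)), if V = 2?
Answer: -177548/3 ≈ -59183.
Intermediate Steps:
f(j) = ⅓ + j (f(j) = j*1 - 1*(-⅓) = j + ⅓ = ⅓ + j)
T(A) = 4 - 7*A/6 (T(A) = 4 - (⅓ + 2)*A/2 = 4 - 7*A/6)
238*(-262 + T(-8)) = 238*(-262 + (4 - 7/6*(-8))) = 238*(-262 + (4 + 28/3)) = 238*(-262 + 40/3) = 238*(-746/3) = -177548/3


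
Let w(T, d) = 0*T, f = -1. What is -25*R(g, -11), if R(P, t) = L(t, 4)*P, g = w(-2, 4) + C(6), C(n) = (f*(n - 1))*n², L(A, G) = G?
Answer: 18000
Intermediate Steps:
C(n) = n²*(1 - n) (C(n) = (-(n - 1))*n² = (-(-1 + n))*n² = (1 - n)*n² = n²*(1 - n))
w(T, d) = 0
g = -180 (g = 0 + 6²*(1 - 1*6) = 0 + 36*(1 - 6) = 0 + 36*(-5) = 0 - 180 = -180)
R(P, t) = 4*P
-25*R(g, -11) = -100*(-180) = -25*(-720) = 18000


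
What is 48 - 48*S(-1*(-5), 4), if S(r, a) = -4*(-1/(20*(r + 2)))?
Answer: 1632/35 ≈ 46.629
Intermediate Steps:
S(r, a) = -4/(-40 - 20*r) (S(r, a) = -4*(-1/(20*(2 + r))) = -4*(-1/(4*(10 + 5*r))) = -4/(-40 - 20*r))
48 - 48*S(-1*(-5), 4) = 48 - 48/(5*(2 - 1*(-5))) = 48 - 48/(5*(2 + 5)) = 48 - 48/(5*7) = 48 - 48*1/35 = 48 - 48/35 = 1632/35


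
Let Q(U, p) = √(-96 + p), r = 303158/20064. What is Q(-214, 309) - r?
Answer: -151579/10032 + √213 ≈ -0.51503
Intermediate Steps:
r = 151579/10032 (r = 303158*(1/20064) = 151579/10032 ≈ 15.110)
Q(-214, 309) - r = √(-96 + 309) - 1*151579/10032 = √213 - 151579/10032 = -151579/10032 + √213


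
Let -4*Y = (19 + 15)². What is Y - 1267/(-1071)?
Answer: -44036/153 ≈ -287.82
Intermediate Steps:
Y = -289 (Y = -(19 + 15)²/4 = -¼*34² = -¼*1156 = -289)
Y - 1267/(-1071) = -289 - 1267/(-1071) = -289 - 1267*(-1)/1071 = -289 - 1*(-181/153) = -289 + 181/153 = -44036/153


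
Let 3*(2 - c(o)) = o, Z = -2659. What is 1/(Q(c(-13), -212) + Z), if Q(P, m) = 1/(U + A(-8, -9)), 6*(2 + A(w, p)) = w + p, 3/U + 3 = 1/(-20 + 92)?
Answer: -7531/20026219 ≈ -0.00037606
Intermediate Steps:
U = -216/215 (U = 3/(-3 + 1/(-20 + 92)) = 3/(-3 + 1/72) = 3/(-215/72) = 3*(-72/215) = -216/215 ≈ -1.0047)
c(o) = 2 - o/3
A(w, p) = -2 + p/6 + w/6 (A(w, p) = -2 + (w + p)/6 = -2 + (p + w)/6 = -2 + (p/6 + w/6) = -2 + p/6 + w/6)
Q(P, m) = -1290/7531 (Q(P, m) = 1/(-216/215 + (-2 + (⅙)*(-9) + (⅙)*(-8))) = 1/(-216/215 + (-2 - 3/2 - 4/3)) = 1/(-216/215 - 29/6) = 1/(-7531/1290) = -1290/7531)
1/(Q(c(-13), -212) + Z) = 1/(-1290/7531 - 2659) = 1/(-20026219/7531) = -7531/20026219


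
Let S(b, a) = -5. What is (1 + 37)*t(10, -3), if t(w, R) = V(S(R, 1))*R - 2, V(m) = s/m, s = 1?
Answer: -266/5 ≈ -53.200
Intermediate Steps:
V(m) = 1/m
t(w, R) = -2 - R/5 (t(w, R) = R/(-5) - 2 = -R/5 - 2 = -2 - R/5)
(1 + 37)*t(10, -3) = (1 + 37)*(-2 - 1/5*(-3)) = 38*(-2 + 3/5) = 38*(-7/5) = -266/5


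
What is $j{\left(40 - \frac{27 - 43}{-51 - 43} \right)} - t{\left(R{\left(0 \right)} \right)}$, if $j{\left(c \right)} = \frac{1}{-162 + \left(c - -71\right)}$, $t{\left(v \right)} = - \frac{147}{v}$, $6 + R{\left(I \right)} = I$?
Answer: $- \frac{117939}{4810} \approx -24.52$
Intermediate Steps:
$R{\left(I \right)} = -6 + I$
$j{\left(c \right)} = \frac{1}{-91 + c}$ ($j{\left(c \right)} = \frac{1}{-162 + \left(c + 71\right)} = \frac{1}{-162 + \left(71 + c\right)} = \frac{1}{-91 + c}$)
$j{\left(40 - \frac{27 - 43}{-51 - 43} \right)} - t{\left(R{\left(0 \right)} \right)} = \frac{1}{-91 + \left(40 - \frac{27 - 43}{-51 - 43}\right)} - - \frac{147}{-6 + 0} = \frac{1}{-91 + \left(40 - - \frac{16}{-94}\right)} - - \frac{147}{-6} = \frac{1}{-91 + \left(40 - \left(-16\right) \left(- \frac{1}{94}\right)\right)} - \left(-147\right) \left(- \frac{1}{6}\right) = \frac{1}{-91 + \left(40 - \frac{8}{47}\right)} - \frac{49}{2} = \frac{1}{-91 + \frac{1872}{47}} - \frac{49}{2} = \frac{1}{- \frac{2405}{47}} - \frac{49}{2} = - \frac{47}{2405} - \frac{49}{2} = - \frac{117939}{4810}$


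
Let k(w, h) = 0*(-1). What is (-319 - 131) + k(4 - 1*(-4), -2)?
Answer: -450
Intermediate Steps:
k(w, h) = 0
(-319 - 131) + k(4 - 1*(-4), -2) = (-319 - 131) + 0 = -450 + 0 = -450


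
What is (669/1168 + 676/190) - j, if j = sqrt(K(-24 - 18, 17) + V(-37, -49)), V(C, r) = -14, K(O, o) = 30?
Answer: 14499/110960 ≈ 0.13067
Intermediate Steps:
j = 4 (j = sqrt(30 - 14) = sqrt(16) = 4)
(669/1168 + 676/190) - j = (669/1168 + 676/190) - 1*4 = (669*(1/1168) + 676*(1/190)) - 4 = (669/1168 + 338/95) - 4 = 458339/110960 - 4 = 14499/110960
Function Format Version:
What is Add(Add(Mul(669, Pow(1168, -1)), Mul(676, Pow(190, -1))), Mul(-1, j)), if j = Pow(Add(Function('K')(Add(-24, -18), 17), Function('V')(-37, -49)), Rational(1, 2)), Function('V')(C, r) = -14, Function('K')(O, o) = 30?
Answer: Rational(14499, 110960) ≈ 0.13067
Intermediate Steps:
j = 4 (j = Pow(Add(30, -14), Rational(1, 2)) = Pow(16, Rational(1, 2)) = 4)
Add(Add(Mul(669, Pow(1168, -1)), Mul(676, Pow(190, -1))), Mul(-1, j)) = Add(Add(Mul(669, Pow(1168, -1)), Mul(676, Pow(190, -1))), Mul(-1, 4)) = Add(Add(Mul(669, Rational(1, 1168)), Mul(676, Rational(1, 190))), -4) = Add(Add(Rational(669, 1168), Rational(338, 95)), -4) = Add(Rational(458339, 110960), -4) = Rational(14499, 110960)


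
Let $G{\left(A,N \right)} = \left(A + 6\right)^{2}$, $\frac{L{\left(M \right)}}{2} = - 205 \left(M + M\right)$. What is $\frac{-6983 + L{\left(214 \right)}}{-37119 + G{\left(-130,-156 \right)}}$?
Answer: $\frac{182463}{21743} \approx 8.3918$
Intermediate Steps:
$L{\left(M \right)} = - 820 M$ ($L{\left(M \right)} = 2 \left(- 205 \left(M + M\right)\right) = 2 \left(- 205 \cdot 2 M\right) = 2 \left(- 410 M\right) = - 820 M$)
$G{\left(A,N \right)} = \left(6 + A\right)^{2}$
$\frac{-6983 + L{\left(214 \right)}}{-37119 + G{\left(-130,-156 \right)}} = \frac{-6983 - 175480}{-37119 + \left(6 - 130\right)^{2}} = \frac{-6983 - 175480}{-37119 + \left(-124\right)^{2}} = - \frac{182463}{-37119 + 15376} = - \frac{182463}{-21743} = \left(-182463\right) \left(- \frac{1}{21743}\right) = \frac{182463}{21743}$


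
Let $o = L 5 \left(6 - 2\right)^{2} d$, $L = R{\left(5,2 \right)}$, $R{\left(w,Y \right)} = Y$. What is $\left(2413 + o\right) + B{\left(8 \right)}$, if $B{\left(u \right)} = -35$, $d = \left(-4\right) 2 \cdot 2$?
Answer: $-182$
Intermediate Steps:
$L = 2$
$d = -16$ ($d = \left(-8\right) 2 = -16$)
$o = -2560$ ($o = 2 \cdot 5 \left(6 - 2\right)^{2} \left(-16\right) = 2 \cdot 5 \cdot 4^{2} \left(-16\right) = 2 \cdot 5 \cdot 16 \left(-16\right) = 2 \cdot 80 \left(-16\right) = 160 \left(-16\right) = -2560$)
$\left(2413 + o\right) + B{\left(8 \right)} = \left(2413 - 2560\right) - 35 = -147 - 35 = -182$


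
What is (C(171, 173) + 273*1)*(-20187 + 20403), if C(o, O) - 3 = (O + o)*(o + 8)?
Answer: 13360032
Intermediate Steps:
C(o, O) = 3 + (8 + o)*(O + o) (C(o, O) = 3 + (O + o)*(o + 8) = 3 + (O + o)*(8 + o) = 3 + (8 + o)*(O + o))
(C(171, 173) + 273*1)*(-20187 + 20403) = ((3 + 171² + 8*173 + 8*171 + 173*171) + 273*1)*(-20187 + 20403) = ((3 + 29241 + 1384 + 1368 + 29583) + 273)*216 = (61579 + 273)*216 = 61852*216 = 13360032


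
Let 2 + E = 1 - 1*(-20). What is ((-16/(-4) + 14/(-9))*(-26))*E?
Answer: -10868/9 ≈ -1207.6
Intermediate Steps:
E = 19 (E = -2 + (1 - 1*(-20)) = -2 + (1 + 20) = -2 + 21 = 19)
((-16/(-4) + 14/(-9))*(-26))*E = ((-16/(-4) + 14/(-9))*(-26))*19 = ((-16*(-¼) + 14*(-⅑))*(-26))*19 = ((4 - 14/9)*(-26))*19 = ((22/9)*(-26))*19 = -572/9*19 = -10868/9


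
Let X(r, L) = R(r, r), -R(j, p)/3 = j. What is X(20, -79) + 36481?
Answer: 36421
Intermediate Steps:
R(j, p) = -3*j
X(r, L) = -3*r
X(20, -79) + 36481 = -3*20 + 36481 = -60 + 36481 = 36421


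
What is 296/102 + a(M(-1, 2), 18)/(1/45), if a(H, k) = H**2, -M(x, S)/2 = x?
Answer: 9328/51 ≈ 182.90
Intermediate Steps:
M(x, S) = -2*x
296/102 + a(M(-1, 2), 18)/(1/45) = 296/102 + (-2*(-1))**2/(1/45) = 296*(1/102) + 2**2/(1/45) = 148/51 + 4*45 = 148/51 + 180 = 9328/51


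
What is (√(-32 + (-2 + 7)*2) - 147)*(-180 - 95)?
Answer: 40425 - 275*I*√22 ≈ 40425.0 - 1289.9*I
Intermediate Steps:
(√(-32 + (-2 + 7)*2) - 147)*(-180 - 95) = (√(-32 + 5*2) - 147)*(-275) = (√(-32 + 10) - 147)*(-275) = (√(-22) - 147)*(-275) = (I*√22 - 147)*(-275) = (-147 + I*√22)*(-275) = 40425 - 275*I*√22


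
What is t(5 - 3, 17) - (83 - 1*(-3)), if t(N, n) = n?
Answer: -69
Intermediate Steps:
t(5 - 3, 17) - (83 - 1*(-3)) = 17 - (83 - 1*(-3)) = 17 - (83 + 3) = 17 - 1*86 = 17 - 86 = -69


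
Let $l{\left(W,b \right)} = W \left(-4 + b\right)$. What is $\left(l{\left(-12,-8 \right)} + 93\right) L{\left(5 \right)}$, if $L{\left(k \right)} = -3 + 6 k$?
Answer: $6399$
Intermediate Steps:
$\left(l{\left(-12,-8 \right)} + 93\right) L{\left(5 \right)} = \left(- 12 \left(-4 - 8\right) + 93\right) \left(-3 + 6 \cdot 5\right) = \left(\left(-12\right) \left(-12\right) + 93\right) \left(-3 + 30\right) = \left(144 + 93\right) 27 = 237 \cdot 27 = 6399$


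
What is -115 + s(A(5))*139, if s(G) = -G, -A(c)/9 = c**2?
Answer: 31160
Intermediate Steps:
A(c) = -9*c**2
-115 + s(A(5))*139 = -115 - (-9)*5**2*139 = -115 - (-9)*25*139 = -115 - 1*(-225)*139 = -115 + 225*139 = -115 + 31275 = 31160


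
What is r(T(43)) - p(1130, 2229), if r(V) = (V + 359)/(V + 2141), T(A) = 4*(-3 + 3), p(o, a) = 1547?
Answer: -3311768/2141 ≈ -1546.8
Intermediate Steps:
T(A) = 0 (T(A) = 4*0 = 0)
r(V) = (359 + V)/(2141 + V)
r(T(43)) - p(1130, 2229) = (359 + 0)/(2141 + 0) - 1*1547 = 359/2141 - 1547 = -3311768/2141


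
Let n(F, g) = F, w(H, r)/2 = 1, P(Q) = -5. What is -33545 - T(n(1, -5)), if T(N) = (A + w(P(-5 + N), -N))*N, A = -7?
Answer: -33540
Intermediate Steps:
w(H, r) = 2 (w(H, r) = 2*1 = 2)
T(N) = -5*N (T(N) = (-7 + 2)*N = -5*N)
-33545 - T(n(1, -5)) = -33545 - (-5) = -33545 - 1*(-5) = -33545 + 5 = -33540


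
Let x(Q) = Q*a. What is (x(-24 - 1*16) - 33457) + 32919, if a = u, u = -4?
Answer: -378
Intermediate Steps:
a = -4
x(Q) = -4*Q (x(Q) = Q*(-4) = -4*Q)
(x(-24 - 1*16) - 33457) + 32919 = (-4*(-24 - 1*16) - 33457) + 32919 = (-4*(-24 - 16) - 33457) + 32919 = (-4*(-40) - 33457) + 32919 = (160 - 33457) + 32919 = -33297 + 32919 = -378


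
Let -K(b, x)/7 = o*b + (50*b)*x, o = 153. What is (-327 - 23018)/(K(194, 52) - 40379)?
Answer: 23345/3778953 ≈ 0.0061776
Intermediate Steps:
K(b, x) = -1071*b - 350*b*x (K(b, x) = -7*(153*b + (50*b)*x) = -7*(153*b + 50*b*x) = -1071*b - 350*b*x)
(-327 - 23018)/(K(194, 52) - 40379) = (-327 - 23018)/(-7*194*(153 + 50*52) - 40379) = -23345/(-7*194*(153 + 2600) - 40379) = -23345/(-7*194*2753 - 40379) = -23345/(-3738574 - 40379) = -23345/(-3778953) = -23345*(-1/3778953) = 23345/3778953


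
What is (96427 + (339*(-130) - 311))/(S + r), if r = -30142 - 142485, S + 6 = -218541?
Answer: -26023/195587 ≈ -0.13305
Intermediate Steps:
S = -218547 (S = -6 - 218541 = -218547)
r = -172627
(96427 + (339*(-130) - 311))/(S + r) = (96427 + (339*(-130) - 311))/(-218547 - 172627) = (96427 + (-44070 - 311))/(-391174) = (96427 - 44381)*(-1/391174) = 52046*(-1/391174) = -26023/195587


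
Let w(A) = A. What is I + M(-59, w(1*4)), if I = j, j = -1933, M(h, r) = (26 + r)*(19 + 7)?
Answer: -1153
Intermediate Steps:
M(h, r) = 676 + 26*r (M(h, r) = (26 + r)*26 = 676 + 26*r)
I = -1933
I + M(-59, w(1*4)) = -1933 + (676 + 26*(1*4)) = -1933 + (676 + 26*4) = -1933 + (676 + 104) = -1933 + 780 = -1153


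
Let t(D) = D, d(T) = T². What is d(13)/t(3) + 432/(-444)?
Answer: 6145/111 ≈ 55.360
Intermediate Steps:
d(13)/t(3) + 432/(-444) = 13²/3 + 432/(-444) = 169*(⅓) + 432*(-1/444) = 169/3 - 36/37 = 6145/111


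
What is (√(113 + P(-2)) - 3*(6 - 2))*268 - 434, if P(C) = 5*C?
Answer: -3650 + 268*√103 ≈ -930.10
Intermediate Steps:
(√(113 + P(-2)) - 3*(6 - 2))*268 - 434 = (√(113 + 5*(-2)) - 3*(6 - 2))*268 - 434 = (√(113 - 10) - 3*4)*268 - 434 = (√103 - 1*12)*268 - 434 = (√103 - 12)*268 - 434 = (-12 + √103)*268 - 434 = (-3216 + 268*√103) - 434 = -3650 + 268*√103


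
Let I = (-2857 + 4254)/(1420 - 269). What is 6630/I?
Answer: 7631130/1397 ≈ 5462.5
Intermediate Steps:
I = 1397/1151 ≈ 1.2137
6630/I = 6630/(1397/1151) = 6630*(1151/1397) = 7631130/1397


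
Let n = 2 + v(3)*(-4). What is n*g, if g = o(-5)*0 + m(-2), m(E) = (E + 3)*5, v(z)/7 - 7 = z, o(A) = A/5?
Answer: -1390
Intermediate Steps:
o(A) = A/5 (o(A) = A*(⅕) = A/5)
v(z) = 49 + 7*z
m(E) = 15 + 5*E (m(E) = (3 + E)*5 = 15 + 5*E)
g = 5 (g = ((⅕)*(-5))*0 + (15 + 5*(-2)) = -1*0 + (15 - 10) = 0 + 5 = 5)
n = -278 (n = 2 + (49 + 7*3)*(-4) = 2 + (49 + 21)*(-4) = 2 + 70*(-4) = 2 - 280 = -278)
n*g = -278*5 = -1390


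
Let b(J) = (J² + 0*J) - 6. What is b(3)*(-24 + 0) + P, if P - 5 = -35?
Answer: -102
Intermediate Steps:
b(J) = -6 + J² (b(J) = (J² + 0) - 6 = J² - 6 = -6 + J²)
P = -30 (P = 5 - 35 = -30)
b(3)*(-24 + 0) + P = (-6 + 3²)*(-24 + 0) - 30 = (-6 + 9)*(-24) - 30 = 3*(-24) - 30 = -72 - 30 = -102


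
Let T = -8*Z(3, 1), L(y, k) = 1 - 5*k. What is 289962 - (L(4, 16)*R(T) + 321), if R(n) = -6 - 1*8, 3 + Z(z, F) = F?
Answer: 288535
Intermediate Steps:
Z(z, F) = -3 + F
T = 16 (T = -8*(-3 + 1) = -8*(-2) = 16)
R(n) = -14 (R(n) = -6 - 8 = -14)
289962 - (L(4, 16)*R(T) + 321) = 289962 - ((1 - 5*16)*(-14) + 321) = 289962 - ((1 - 80)*(-14) + 321) = 289962 - (-79*(-14) + 321) = 289962 - (1106 + 321) = 289962 - 1*1427 = 289962 - 1427 = 288535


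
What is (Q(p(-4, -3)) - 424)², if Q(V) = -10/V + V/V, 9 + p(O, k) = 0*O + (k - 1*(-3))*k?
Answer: 14417209/81 ≈ 1.7799e+5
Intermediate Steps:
p(O, k) = -9 + k*(3 + k) (p(O, k) = -9 + (0*O + (k - 1*(-3))*k) = -9 + (0 + (k + 3)*k) = -9 + (0 + (3 + k)*k) = -9 + (0 + k*(3 + k)) = -9 + k*(3 + k))
Q(V) = 1 - 10/V (Q(V) = -10/V + 1 = 1 - 10/V)
(Q(p(-4, -3)) - 424)² = ((-10 + (-9 + (-3)² + 3*(-3)))/(-9 + (-3)² + 3*(-3)) - 424)² = ((-10 + (-9 + 9 - 9))/(-9 + 9 - 9) - 424)² = ((-10 - 9)/(-9) - 424)² = (-⅑*(-19) - 424)² = (19/9 - 424)² = (-3797/9)² = 14417209/81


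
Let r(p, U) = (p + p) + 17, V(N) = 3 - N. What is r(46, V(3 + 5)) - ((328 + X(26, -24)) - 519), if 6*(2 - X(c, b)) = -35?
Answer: 1753/6 ≈ 292.17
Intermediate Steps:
X(c, b) = 47/6 (X(c, b) = 2 - ⅙*(-35) = 2 + 35/6 = 47/6)
r(p, U) = 17 + 2*p (r(p, U) = 2*p + 17 = 17 + 2*p)
r(46, V(3 + 5)) - ((328 + X(26, -24)) - 519) = (17 + 2*46) - ((328 + 47/6) - 519) = (17 + 92) - (2015/6 - 519) = 109 - 1*(-1099/6) = 109 + 1099/6 = 1753/6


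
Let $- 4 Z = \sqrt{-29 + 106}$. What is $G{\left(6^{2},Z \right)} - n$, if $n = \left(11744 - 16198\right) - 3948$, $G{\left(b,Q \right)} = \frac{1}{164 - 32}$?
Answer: $\frac{1109065}{132} \approx 8402.0$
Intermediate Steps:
$Z = - \frac{\sqrt{77}}{4}$ ($Z = - \frac{\sqrt{-29 + 106}}{4} = - \frac{\sqrt{77}}{4} \approx -2.1937$)
$G{\left(b,Q \right)} = \frac{1}{132}$
$n = -8402$ ($n = -4454 - 3948 = -8402$)
$G{\left(6^{2},Z \right)} - n = \frac{1}{132} - -8402 = \frac{1}{132} + 8402 = \frac{1109065}{132}$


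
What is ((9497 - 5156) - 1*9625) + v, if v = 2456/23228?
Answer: -30683574/5807 ≈ -5283.9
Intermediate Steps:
v = 614/5807 (v = 2456*(1/23228) = 614/5807 ≈ 0.10573)
((9497 - 5156) - 1*9625) + v = ((9497 - 5156) - 1*9625) + 614/5807 = (4341 - 9625) + 614/5807 = -5284 + 614/5807 = -30683574/5807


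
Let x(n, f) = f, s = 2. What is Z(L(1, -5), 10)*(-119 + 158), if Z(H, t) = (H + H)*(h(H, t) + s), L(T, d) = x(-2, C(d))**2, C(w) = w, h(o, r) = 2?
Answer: 7800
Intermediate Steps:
L(T, d) = d**2
Z(H, t) = 8*H (Z(H, t) = (H + H)*(2 + 2) = (2*H)*4 = 8*H)
Z(L(1, -5), 10)*(-119 + 158) = (8*(-5)**2)*(-119 + 158) = (8*25)*39 = 200*39 = 7800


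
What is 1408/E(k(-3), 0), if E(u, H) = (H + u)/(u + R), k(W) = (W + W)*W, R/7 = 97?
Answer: 490688/9 ≈ 54521.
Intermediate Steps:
R = 679 (R = 7*97 = 679)
k(W) = 2*W**2 (k(W) = (2*W)*W = 2*W**2)
E(u, H) = (H + u)/(679 + u) (E(u, H) = (H + u)/(u + 679) = (H + u)/(679 + u))
1408/E(k(-3), 0) = 1408/(((0 + 2*(-3)**2)/(679 + 2*(-3)**2))) = 1408/(((0 + 2*9)/(679 + 2*9))) = 1408/(((0 + 18)/(679 + 18))) = 1408/((18/697)) = 1408/(((1/697)*18)) = 1408/(18/697) = 1408*(697/18) = 490688/9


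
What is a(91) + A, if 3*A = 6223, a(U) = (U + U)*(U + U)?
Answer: 105595/3 ≈ 35198.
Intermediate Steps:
a(U) = 4*U² (a(U) = (2*U)*(2*U) = 4*U²)
A = 6223/3 (A = (⅓)*6223 = 6223/3 ≈ 2074.3)
a(91) + A = 4*91² + 6223/3 = 4*8281 + 6223/3 = 33124 + 6223/3 = 105595/3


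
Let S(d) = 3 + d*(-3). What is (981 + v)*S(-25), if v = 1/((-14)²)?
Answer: 7498803/98 ≈ 76518.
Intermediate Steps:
S(d) = 3 - 3*d
v = 1/196 ≈ 0.0051020
(981 + v)*S(-25) = (981 + 1/196)*(3 - 3*(-25)) = 192277*(3 + 75)/196 = (192277/196)*78 = 7498803/98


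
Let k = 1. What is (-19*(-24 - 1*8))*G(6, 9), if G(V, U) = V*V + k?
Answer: 22496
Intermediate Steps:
G(V, U) = 1 + V² (G(V, U) = V*V + 1 = V² + 1 = 1 + V²)
(-19*(-24 - 1*8))*G(6, 9) = (-19*(-24 - 1*8))*(1 + 6²) = (-19*(-24 - 8))*(1 + 36) = -19*(-32)*37 = 608*37 = 22496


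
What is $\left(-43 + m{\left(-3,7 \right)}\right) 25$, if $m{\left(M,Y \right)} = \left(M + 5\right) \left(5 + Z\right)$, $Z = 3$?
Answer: $-675$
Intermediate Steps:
$m{\left(M,Y \right)} = 40 + 8 M$ ($m{\left(M,Y \right)} = \left(M + 5\right) \left(5 + 3\right) = \left(5 + M\right) 8 = 40 + 8 M$)
$\left(-43 + m{\left(-3,7 \right)}\right) 25 = \left(-43 + \left(40 + 8 \left(-3\right)\right)\right) 25 = \left(-43 + \left(40 - 24\right)\right) 25 = \left(-43 + 16\right) 25 = \left(-27\right) 25 = -675$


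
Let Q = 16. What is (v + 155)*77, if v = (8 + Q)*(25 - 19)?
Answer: 23023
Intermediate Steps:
v = 144 (v = (8 + 16)*(25 - 19) = 24*6 = 144)
(v + 155)*77 = (144 + 155)*77 = 299*77 = 23023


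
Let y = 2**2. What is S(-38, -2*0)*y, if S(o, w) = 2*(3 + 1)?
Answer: 32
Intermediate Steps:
S(o, w) = 8 (S(o, w) = 2*4 = 8)
y = 4
S(-38, -2*0)*y = 8*4 = 32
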